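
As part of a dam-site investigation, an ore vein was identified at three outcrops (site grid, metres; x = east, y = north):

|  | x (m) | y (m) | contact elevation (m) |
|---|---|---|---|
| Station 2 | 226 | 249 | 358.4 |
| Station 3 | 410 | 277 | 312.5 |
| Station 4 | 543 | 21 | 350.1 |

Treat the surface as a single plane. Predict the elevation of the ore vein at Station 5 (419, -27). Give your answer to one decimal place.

388.5 m

Let the plane be z = a·x + b·y + c.
Station 3−Station 2: 184a + 28b = −45.9;  Station 4−Station 2: 317a − 228b = −8.3.
Solving gives a = −0.21047, b = −0.25622.
Then c = 358.4 − a·226 − b·249 = 469.76.
At (419, -27): z = −88.2 + 6.9 + 469.76 = 388.5 m.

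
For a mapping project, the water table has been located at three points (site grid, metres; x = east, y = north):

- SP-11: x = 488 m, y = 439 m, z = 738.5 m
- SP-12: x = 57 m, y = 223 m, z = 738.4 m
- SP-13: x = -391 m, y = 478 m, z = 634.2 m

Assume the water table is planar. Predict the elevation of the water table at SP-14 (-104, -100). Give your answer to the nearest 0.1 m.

791.0 m

Let the plane be z = a·x + b·y + c.
SP-12−SP-11: −431a − 216b = −0.1;  SP-13−SP-11: −879a + 39b = −104.3.
Solving gives a = 0.10903, b = −0.21708.
Then c = 738.5 − a·488 − b·439 = 780.60.
At (-104, -100): z = −11.3 + 21.7 + 780.60 = 791.0 m.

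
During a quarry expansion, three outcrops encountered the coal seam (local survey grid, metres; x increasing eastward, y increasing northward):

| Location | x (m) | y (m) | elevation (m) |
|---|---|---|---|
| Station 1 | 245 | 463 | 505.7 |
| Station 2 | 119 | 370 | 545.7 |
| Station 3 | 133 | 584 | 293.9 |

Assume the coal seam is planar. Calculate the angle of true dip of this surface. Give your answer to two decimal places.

53.38°

Two edge vectors: Station 1→Station 2 = (-126, -93, 40), Station 1→Station 3 = (-112, 121, -211.8).
Normal n = (Station 1→Station 2) × (Station 1→Station 3) = (14857.4, -31166.8, -25662).
So ∂z/∂x = −n_x/n_z = 0.57897 and ∂z/∂y = −n_y/n_z = −1.21451.
Gradient magnitude |∇z| = √(a² + b²) = √(0.33520 + 1.47504) = 1.34545.
True dip = arctan(1.34545) = 53.38°, dipping toward NNW (azimuth ≈ 335°).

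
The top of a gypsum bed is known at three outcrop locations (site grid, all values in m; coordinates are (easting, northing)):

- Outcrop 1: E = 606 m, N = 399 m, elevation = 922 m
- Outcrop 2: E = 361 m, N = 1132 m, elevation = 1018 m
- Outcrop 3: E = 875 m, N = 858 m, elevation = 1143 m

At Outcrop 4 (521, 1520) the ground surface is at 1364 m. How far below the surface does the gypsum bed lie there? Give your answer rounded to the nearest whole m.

Let the plane be z = a·E + b·N + c.
Outcrop 2−Outcrop 1: −245a + 733b = 96;  Outcrop 3−Outcrop 1: 269a + 459b = 221.
Solving gives a = 0.38087, b = 0.25827.
Then c = 922 − a·606 − b·399 = 588.14.
At (521, 1520): z_contact = 198.4 + 392.6 + 588.14 = 1179.1 m.
Depth below ground = 1364 − 1179.1 = 185 m.

185 m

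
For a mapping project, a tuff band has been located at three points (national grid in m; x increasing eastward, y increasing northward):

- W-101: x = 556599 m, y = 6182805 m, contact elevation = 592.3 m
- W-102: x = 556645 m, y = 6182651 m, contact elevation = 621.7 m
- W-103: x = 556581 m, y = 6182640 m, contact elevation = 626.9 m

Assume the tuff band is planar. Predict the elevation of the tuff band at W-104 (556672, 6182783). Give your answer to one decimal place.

593.4 m

Two edge vectors: W-101→W-102 = (46, -154, 29.4), W-101→W-103 = (-18, -165, 34.6).
Normal n = (W-101→W-102) × (W-101→W-103) = (-477.4, -2120.8, -10362).
So ∂z/∂x = −n_x/n_z = −0.046072187 and ∂z/∂y = −n_y/n_z = −0.204670913.
Intercept c from W-101: 592.3 + 25643.73 + 1265440.34 = 1291676.38.
At (556672, 6182783): z = −25647.1 − 1265435.8 + 1291676.38 = 593.4 m.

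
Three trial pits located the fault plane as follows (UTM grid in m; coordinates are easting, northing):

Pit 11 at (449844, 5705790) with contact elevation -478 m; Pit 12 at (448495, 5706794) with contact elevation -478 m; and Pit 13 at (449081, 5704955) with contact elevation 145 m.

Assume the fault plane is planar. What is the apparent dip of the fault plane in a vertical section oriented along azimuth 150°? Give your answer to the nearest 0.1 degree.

12.4°

Two edge vectors: Pit 11→Pit 12 = (-1349, 1004, 0), Pit 11→Pit 13 = (-763, -835, 623).
Normal n = (Pit 11→Pit 12) × (Pit 11→Pit 13) = (625492, 840427, 1892467).
So ∂z/∂easting = −n_x/n_z = −0.33052 and ∂z/∂northing = −n_y/n_z = −0.44409.
Unit vector along 150° is (sin 150°, cos 150°) = (0.5000, -0.8660).
Slope in that direction = a·(0.5000) + b·(-0.8660) = 0.21934.
Apparent dip = arctan|0.21934| = 12.4° (true dip is 29.0°, so apparent ≤ true as expected).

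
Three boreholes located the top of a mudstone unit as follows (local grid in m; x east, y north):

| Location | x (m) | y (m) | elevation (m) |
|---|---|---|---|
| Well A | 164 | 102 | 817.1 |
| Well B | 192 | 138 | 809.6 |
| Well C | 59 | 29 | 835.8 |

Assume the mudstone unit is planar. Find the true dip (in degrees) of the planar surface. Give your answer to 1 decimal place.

9.6°

Let the plane be z = a·x + b·y + c.
Well B−Well A: 28a + 36b = −7.5;  Well C−Well A: −105a − 73b = 18.7.
Solving gives a = −0.07241, b = −0.15202.
Gradient magnitude |∇z| = √(a² + b²) = √(0.00524 + 0.02311) = 0.16838.
True dip = arctan(0.16838) = 9.6°, dipping toward NNE (azimuth ≈ 025°).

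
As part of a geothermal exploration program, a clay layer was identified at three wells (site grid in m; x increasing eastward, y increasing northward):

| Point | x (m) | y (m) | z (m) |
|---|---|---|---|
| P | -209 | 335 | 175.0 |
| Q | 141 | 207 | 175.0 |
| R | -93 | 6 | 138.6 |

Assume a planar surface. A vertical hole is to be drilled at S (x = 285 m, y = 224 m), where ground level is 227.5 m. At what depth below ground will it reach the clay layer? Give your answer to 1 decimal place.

43.7 m

Let the plane be z = a·x + b·y + c.
Q−P: 350a − 128b = 0;  R−P: 116a − 329b = −36.4.
Solving gives a = 0.04645, b = 0.12702.
Then c = 175 − a·-209 − b·335 = 142.16.
At (285, 224): z_contact = 13.24 + 28.45 + 142.16 = 183.85 m.
Depth below ground = 227.5 − 183.85 = 43.7 m.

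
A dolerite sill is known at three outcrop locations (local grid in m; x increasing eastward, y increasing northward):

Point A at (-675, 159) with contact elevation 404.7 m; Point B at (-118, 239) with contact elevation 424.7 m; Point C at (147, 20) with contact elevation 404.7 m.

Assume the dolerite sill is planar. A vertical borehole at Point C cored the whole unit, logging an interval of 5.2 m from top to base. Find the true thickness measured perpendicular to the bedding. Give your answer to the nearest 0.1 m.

5.2 m

Two edge vectors: Point A→Point B = (557, 80, 20), Point A→Point C = (822, -139, 0).
Normal n = (Point A→Point B) × (Point A→Point C) = (2780, 16440, -143183).
So ∂z/∂x = −n_x/n_z = 0.01942 and ∂z/∂y = −n_y/n_z = 0.11482.
|∇z| = √(a²+b²) = 0.11645, so dip δ = arctan(0.11645) = 6.64°.
True thickness = vertical thickness × cos δ = 5.2 × cos 6.64° = 5.2 m.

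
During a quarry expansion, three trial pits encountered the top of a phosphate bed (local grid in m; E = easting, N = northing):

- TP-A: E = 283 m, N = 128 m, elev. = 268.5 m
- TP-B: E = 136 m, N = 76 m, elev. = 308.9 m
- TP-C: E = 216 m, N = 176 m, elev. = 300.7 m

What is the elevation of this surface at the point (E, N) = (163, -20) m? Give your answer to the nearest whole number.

Let the plane be z = a·E + b·N + c.
TP-B−TP-A: −147a − 52b = 40.4;  TP-C−TP-A: −67a + 48b = 32.2.
Solving gives a = −0.34285, b = 0.19228.
Then c = 268.5 − a·283 − b·128 = 340.91.
At (163, -20): z = −55.9 − 3.8 + 340.91 = 281.2 m.

281 m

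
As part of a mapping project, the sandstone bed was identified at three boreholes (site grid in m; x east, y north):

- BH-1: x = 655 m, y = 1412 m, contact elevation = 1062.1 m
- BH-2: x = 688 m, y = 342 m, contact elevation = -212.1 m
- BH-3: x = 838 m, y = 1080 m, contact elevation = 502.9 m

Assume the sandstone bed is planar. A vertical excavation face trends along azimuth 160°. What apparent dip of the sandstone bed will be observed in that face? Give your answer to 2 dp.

54.77°

Two edge vectors: BH-1→BH-2 = (33, -1070, -1274.2), BH-1→BH-3 = (183, -332, -559.2).
Normal n = (BH-1→BH-2) × (BH-1→BH-3) = (175309.6, -214725, 184854).
So ∂z/∂x = −n_x/n_z = −0.94837 and ∂z/∂y = −n_y/n_z = 1.16159.
Unit vector along 160° is (sin 160°, cos 160°) = (0.3420, -0.9397).
Slope in that direction = a·(0.3420) + b·(-0.9397) = −1.41590.
Apparent dip = arctan|1.41590| = 54.77° (true dip is 56.3°, so apparent ≤ true as expected).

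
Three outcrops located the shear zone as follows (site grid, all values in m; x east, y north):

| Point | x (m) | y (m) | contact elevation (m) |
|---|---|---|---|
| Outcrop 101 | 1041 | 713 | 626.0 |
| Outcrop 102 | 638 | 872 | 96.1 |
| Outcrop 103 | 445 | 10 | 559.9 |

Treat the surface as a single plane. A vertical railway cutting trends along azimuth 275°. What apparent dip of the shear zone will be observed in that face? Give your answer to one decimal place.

47.1°

Let the plane be z = a·x + b·y + c.
Outcrop 102−Outcrop 101: −403a + 159b = −529.9;  Outcrop 103−Outcrop 101: −596a − 703b = −66.1.
Solving gives a = 1.01311, b = −0.76488.
Unit vector along 275° is (sin 275°, cos 275°) = (-0.9962, 0.0872).
Slope in that direction = a·(-0.9962) + b·(0.0872) = −1.07592.
Apparent dip = arctan|1.07592| = 47.1° (true dip is 51.8°, so apparent ≤ true as expected).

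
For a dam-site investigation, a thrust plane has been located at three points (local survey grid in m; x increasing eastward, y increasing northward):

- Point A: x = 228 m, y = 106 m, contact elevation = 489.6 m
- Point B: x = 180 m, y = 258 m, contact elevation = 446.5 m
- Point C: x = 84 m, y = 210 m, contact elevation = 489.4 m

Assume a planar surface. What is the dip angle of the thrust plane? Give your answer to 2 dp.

24.30°

Let the plane be z = a·x + b·y + c.
Point B−Point A: −48a + 152b = −43.1;  Point C−Point A: −144a + 104b = −0.2.
Solving gives a = −0.26349, b = −0.36676.
Gradient magnitude |∇z| = √(a² + b²) = √(0.06943 + 0.13451) = 0.45160.
True dip = arctan(0.45160) = 24.30°, dipping toward NE (azimuth ≈ 036°).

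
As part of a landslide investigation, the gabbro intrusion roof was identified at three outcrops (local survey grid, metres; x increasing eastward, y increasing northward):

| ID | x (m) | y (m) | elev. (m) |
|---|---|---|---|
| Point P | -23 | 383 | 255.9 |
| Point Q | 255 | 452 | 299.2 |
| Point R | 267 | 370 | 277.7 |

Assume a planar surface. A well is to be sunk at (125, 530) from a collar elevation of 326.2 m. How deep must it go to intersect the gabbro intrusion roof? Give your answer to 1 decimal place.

16.9 m

Let the plane be z = a·x + b·y + c.
Point Q−Point P: 278a + 69b = 43.3;  Point R−Point P: 290a − 13b = 21.8.
Solving gives a = 0.08750, b = 0.27500.
Then c = 255.9 − a·-23 − b·383 = 152.59.
At (125, 530): z_contact = 10.94 + 145.75 + 152.59 = 309.27 m.
Depth below ground = 326.2 − 309.27 = 16.9 m.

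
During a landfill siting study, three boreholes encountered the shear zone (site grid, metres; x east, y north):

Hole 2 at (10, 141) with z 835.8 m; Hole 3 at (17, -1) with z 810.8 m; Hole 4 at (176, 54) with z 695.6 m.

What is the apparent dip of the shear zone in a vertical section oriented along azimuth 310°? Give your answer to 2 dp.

Two edge vectors: Hole 2→Hole 3 = (7, -142, -25), Hole 2→Hole 4 = (166, -87, -140.2).
Normal n = (Hole 2→Hole 3) × (Hole 2→Hole 4) = (17733.4, -3168.6, 22963).
So ∂z/∂x = −n_x/n_z = −0.77226 and ∂z/∂y = −n_y/n_z = 0.13799.
Unit vector along 310° is (sin 310°, cos 310°) = (-0.7660, 0.6428).
Slope in that direction = a·(-0.7660) + b·(0.6428) = 0.68028.
Apparent dip = arctan|0.68028| = 34.23° (true dip is 38.1°, so apparent ≤ true as expected).

34.23°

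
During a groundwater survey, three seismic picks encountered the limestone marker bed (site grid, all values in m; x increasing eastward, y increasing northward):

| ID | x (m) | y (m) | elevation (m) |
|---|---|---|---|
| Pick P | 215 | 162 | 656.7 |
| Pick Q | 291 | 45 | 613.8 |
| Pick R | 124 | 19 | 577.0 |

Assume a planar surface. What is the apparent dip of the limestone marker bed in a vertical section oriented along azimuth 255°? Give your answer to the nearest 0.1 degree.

Two edge vectors: Pick P→Pick Q = (76, -117, -42.9), Pick P→Pick R = (-91, -143, -79.7).
Normal n = (Pick P→Pick Q) × (Pick P→Pick R) = (3190.2, 9961.1, -21515).
So ∂z/∂x = −n_x/n_z = 0.14828 and ∂z/∂y = −n_y/n_z = 0.46298.
Unit vector along 255° is (sin 255°, cos 255°) = (-0.9659, -0.2588).
Slope in that direction = a·(-0.9659) + b·(-0.2588) = −0.26305.
Apparent dip = arctan|0.26305| = 14.7° (true dip is 25.9°, so apparent ≤ true as expected).

14.7°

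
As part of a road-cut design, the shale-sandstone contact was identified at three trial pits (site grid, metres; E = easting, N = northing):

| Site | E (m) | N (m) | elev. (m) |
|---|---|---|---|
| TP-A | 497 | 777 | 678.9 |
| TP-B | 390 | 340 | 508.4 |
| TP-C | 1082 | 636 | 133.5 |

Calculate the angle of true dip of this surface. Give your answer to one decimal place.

44.5°

Two edge vectors: TP-A→TP-B = (-107, -437, -170.5), TP-A→TP-C = (585, -141, -545.4).
Normal n = (TP-A→TP-B) × (TP-A→TP-C) = (214299.3, -158100.3, 270732).
So ∂z/∂E = −n_x/n_z = −0.79156 and ∂z/∂N = −n_y/n_z = 0.58397.
Gradient magnitude |∇z| = √(a² + b²) = √(0.62656 + 0.34102) = 0.98366.
True dip = arctan(0.98366) = 44.5°, dipping toward SE (azimuth ≈ 126°).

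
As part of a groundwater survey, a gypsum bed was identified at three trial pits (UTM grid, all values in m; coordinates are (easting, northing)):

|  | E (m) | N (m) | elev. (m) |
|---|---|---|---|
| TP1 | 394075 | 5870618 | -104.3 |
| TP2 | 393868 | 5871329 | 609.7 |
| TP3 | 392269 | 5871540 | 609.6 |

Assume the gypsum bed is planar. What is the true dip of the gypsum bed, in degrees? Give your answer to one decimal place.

46.5°

Two edge vectors: TP1→TP2 = (-207, 711, 714), TP1→TP3 = (-1806, 922, 713.9).
Normal n = (TP1→TP2) × (TP1→TP3) = (-150725.1, -1141706.7, 1093212).
So ∂z/∂E = −n_x/n_z = 0.13787 and ∂z/∂N = −n_y/n_z = 1.04436.
Gradient magnitude |∇z| = √(a² + b²) = √(0.01901 + 1.09069) = 1.05342.
True dip = arctan(1.05342) = 46.5°, dipping toward S (azimuth ≈ 188°).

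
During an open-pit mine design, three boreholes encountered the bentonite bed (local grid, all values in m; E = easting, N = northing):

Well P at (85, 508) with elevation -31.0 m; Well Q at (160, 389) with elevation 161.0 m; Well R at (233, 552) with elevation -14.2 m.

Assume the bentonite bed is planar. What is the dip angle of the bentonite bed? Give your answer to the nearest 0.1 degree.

54.3°

Let the plane be z = a·E + b·N + c.
Well Q−Well P: 75a − 119b = 192;  Well R−Well P: 148a + 44b = 16.8.
Solving gives a = 0.49958, b = −1.29858.
Gradient magnitude |∇z| = √(a² + b²) = √(0.24958 + 1.68632) = 1.39137.
True dip = arctan(1.39137) = 54.3°, dipping toward NNW (azimuth ≈ 339°).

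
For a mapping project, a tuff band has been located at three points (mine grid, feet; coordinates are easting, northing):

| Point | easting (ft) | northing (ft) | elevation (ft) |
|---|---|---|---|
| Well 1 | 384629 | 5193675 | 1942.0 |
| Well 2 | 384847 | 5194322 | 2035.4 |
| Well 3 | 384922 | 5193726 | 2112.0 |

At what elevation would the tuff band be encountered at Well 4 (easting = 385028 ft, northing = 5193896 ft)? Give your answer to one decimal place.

2165.3 ft

Two edge vectors: Well 1→Well 2 = (218, 647, 93.4), Well 1→Well 3 = (293, 51, 170).
Normal n = (Well 1→Well 2) × (Well 1→Well 3) = (105226.6, -9693.8, -178453).
So ∂z/∂easting = −n_x/n_z = 0.589660023 and ∂z/∂northing = −n_y/n_z = −0.054321306.
Intercept c from Well 1: 1942 − 226800.34 + 282127.21 = 57268.86.
At (385028, 5193896): z = 227035.6 − 282139.2 + 57268.86 = 2165.3 ft.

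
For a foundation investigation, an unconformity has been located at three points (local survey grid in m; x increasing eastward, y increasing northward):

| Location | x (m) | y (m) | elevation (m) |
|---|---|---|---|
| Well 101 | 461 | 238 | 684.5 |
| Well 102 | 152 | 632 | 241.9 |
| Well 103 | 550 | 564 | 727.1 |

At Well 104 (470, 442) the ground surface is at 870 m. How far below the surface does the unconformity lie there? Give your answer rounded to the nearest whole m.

Two edge vectors: Well 101→Well 102 = (-309, 394, -442.6), Well 101→Well 103 = (89, 326, 42.6).
Normal n = (Well 101→Well 102) × (Well 101→Well 103) = (161072, -26228, -135800).
So ∂z/∂x = −n_x/n_z = 1.18610 and ∂z/∂y = −n_y/n_z = −0.19314.
Intercept c from Well 101: 684.5 − 546.79 + 45.97 = 183.68.
At (470, 442): z_contact = 557.5 − 85.4 + 183.68 = 655.8 m.
Depth below ground = 870 − 655.8 = 214 m.

214 m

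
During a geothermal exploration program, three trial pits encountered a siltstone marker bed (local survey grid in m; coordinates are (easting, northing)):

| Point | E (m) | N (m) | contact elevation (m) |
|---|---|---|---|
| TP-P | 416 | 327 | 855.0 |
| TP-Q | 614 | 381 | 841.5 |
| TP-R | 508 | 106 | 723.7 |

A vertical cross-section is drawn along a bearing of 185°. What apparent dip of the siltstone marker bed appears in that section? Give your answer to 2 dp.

Let the plane be z = a·E + b·N + c.
TP-Q−TP-P: 198a + 54b = −13.5;  TP-R−TP-P: 92a − 221b = −131.3.
Solving gives a = −0.20674, b = 0.50805.
Unit vector along 185° is (sin 185°, cos 185°) = (-0.0872, -0.9962).
Slope in that direction = a·(-0.0872) + b·(-0.9962) = −0.48810.
Apparent dip = arctan|0.48810| = 26.02° (true dip is 28.7°, so apparent ≤ true as expected).

26.02°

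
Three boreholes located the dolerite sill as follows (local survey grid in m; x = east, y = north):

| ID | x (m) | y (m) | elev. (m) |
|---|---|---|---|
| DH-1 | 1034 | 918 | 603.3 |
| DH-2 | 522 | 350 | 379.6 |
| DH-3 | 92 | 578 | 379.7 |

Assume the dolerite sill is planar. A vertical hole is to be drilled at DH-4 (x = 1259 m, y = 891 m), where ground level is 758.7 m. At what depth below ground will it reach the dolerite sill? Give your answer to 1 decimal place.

130.8 m

Let the plane be z = a·x + b·y + c.
DH-2−DH-1: −512a − 568b = −223.7;  DH-3−DH-1: −942a − 340b = −223.6.
Solving gives a = 0.141136, b = 0.266617.
Then c = 603.3 − a·1034 − b·918 = 212.61.
At (1259, 891): z_contact = 177.69 + 237.56 + 212.61 = 627.86 m.
Depth below ground = 758.7 − 627.86 = 130.8 m.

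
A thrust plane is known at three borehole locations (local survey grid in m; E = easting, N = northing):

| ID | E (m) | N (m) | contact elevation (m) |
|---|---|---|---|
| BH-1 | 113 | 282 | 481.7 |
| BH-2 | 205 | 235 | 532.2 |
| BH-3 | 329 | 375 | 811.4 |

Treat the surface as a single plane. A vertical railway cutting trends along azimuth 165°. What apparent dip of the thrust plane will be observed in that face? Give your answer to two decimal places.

Two edge vectors: BH-1→BH-2 = (92, -47, 50.5), BH-1→BH-3 = (216, 93, 329.7).
Normal n = (BH-1→BH-2) × (BH-1→BH-3) = (-20192.4, -19424.4, 18708).
So ∂z/∂E = −n_x/n_z = 1.07935 and ∂z/∂N = −n_y/n_z = 1.03829.
Unit vector along 165° is (sin 165°, cos 165°) = (0.2588, -0.9659).
Slope in that direction = a·(0.2588) + b·(-0.9659) = −0.72356.
Apparent dip = arctan|0.72356| = 35.89° (true dip is 56.3°, so apparent ≤ true as expected).

35.89°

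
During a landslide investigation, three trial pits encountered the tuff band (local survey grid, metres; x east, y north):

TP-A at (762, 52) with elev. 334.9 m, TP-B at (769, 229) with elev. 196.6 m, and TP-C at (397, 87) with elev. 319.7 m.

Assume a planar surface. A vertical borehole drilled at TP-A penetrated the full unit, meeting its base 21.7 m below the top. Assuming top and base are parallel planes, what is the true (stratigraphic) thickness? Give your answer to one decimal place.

17.1 m

Let the plane be z = a·x + b·y + c.
TP-B−TP-A: 7a + 177b = −138.3;  TP-C−TP-A: −365a + 35b = −15.2.
Solving gives a = −0.03315, b = −0.78004.
|∇z| = √(a²+b²) = 0.78075, so dip δ = arctan(0.78075) = 37.98°.
True thickness = vertical thickness × cos δ = 21.7 × cos 37.98° = 17.1 m.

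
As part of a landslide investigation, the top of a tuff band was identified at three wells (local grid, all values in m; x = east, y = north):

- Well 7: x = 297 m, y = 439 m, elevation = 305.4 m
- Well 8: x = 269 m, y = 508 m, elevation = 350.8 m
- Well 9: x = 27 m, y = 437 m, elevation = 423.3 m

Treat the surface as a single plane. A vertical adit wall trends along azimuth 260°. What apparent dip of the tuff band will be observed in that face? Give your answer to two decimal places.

Two edge vectors: Well 7→Well 8 = (-28, 69, 45.4), Well 7→Well 9 = (-270, -2, 117.9).
Normal n = (Well 7→Well 8) × (Well 7→Well 9) = (8225.9, -8956.8, 18686).
So ∂z/∂x = −n_x/n_z = −0.44022 and ∂z/∂y = −n_y/n_z = 0.47933.
Unit vector along 260° is (sin 260°, cos 260°) = (-0.9848, -0.1736).
Slope in that direction = a·(-0.9848) + b·(-0.1736) = 0.35029.
Apparent dip = arctan|0.35029| = 19.31° (true dip is 33.1°, so apparent ≤ true as expected).

19.31°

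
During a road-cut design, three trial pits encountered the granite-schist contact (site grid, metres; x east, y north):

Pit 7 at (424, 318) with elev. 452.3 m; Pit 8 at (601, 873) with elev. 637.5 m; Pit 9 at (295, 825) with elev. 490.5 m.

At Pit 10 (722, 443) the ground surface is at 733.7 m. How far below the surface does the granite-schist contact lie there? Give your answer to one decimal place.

123.4 m

Let the plane be z = a·x + b·y + c.
Pit 8−Pit 7: 177a + 555b = 185.2;  Pit 9−Pit 7: −129a + 507b = 38.2.
Solving gives a = 0.45059, b = 0.18999.
Then c = 452.3 − a·424 − b·318 = 200.83.
At (722, 443): z_contact = 325.33 + 84.17 + 200.83 = 610.32 m.
Depth below ground = 733.7 − 610.32 = 123.4 m.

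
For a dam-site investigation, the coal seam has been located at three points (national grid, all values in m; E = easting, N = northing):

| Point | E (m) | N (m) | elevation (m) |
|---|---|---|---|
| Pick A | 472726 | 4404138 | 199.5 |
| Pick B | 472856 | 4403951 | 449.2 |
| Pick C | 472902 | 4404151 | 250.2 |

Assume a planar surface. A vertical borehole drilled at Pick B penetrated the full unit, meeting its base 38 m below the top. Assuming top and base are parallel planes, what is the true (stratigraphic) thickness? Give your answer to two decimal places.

25.05 m

Two edge vectors: Pick A→Pick B = (130, -187, 249.7), Pick A→Pick C = (176, 13, 50.7).
Normal n = (Pick A→Pick B) × (Pick A→Pick C) = (-12727, 37356.2, 34602).
So ∂z/∂E = −n_x/n_z = 0.36781 and ∂z/∂N = −n_y/n_z = −1.07960.
|∇z| = √(a²+b²) = 1.14053, so dip δ = arctan(1.14053) = 48.76°.
True thickness = vertical thickness × cos δ = 38 × cos 48.76° = 25.05 m.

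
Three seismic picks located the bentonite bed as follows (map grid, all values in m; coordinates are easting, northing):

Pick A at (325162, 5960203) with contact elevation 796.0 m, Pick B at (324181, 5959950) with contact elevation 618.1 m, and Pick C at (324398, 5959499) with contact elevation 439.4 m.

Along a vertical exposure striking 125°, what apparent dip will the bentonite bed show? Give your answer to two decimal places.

Let the plane be z = a·easting + b·northing + c.
Pick B−Pick A: −981a − 253b = −177.9;  Pick C−Pick A: −764a − 704b = −356.6.
Solving gives a = 0.07042, b = 0.43011.
Unit vector along 125° is (sin 125°, cos 125°) = (0.8192, -0.5736).
Slope in that direction = a·(0.8192) + b·(-0.5736) = −0.18902.
Apparent dip = arctan|0.18902| = 10.70° (true dip is 23.5°, so apparent ≤ true as expected).

10.70°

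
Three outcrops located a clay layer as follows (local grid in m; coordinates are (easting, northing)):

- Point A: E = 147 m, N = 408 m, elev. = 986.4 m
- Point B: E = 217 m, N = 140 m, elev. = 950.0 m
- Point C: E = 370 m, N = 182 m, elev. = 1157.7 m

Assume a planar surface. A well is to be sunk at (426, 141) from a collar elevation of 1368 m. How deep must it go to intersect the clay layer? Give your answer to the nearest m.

160 m

Two edge vectors: Point A→Point B = (70, -268, -36.4), Point A→Point C = (223, -226, 171.3).
Normal n = (Point A→Point B) × (Point A→Point C) = (-54134.8, -20108.2, 43944).
So ∂z/∂E = −n_x/n_z = 1.23190 and ∂z/∂N = −n_y/n_z = 0.45759.
Intercept c from Point A: 986.4 − 181.09 − 186.70 = 618.61.
At (426, 141): z_contact = 524.8 + 64.5 + 618.61 = 1207.9 m.
Depth below ground = 1368 − 1207.9 = 160 m.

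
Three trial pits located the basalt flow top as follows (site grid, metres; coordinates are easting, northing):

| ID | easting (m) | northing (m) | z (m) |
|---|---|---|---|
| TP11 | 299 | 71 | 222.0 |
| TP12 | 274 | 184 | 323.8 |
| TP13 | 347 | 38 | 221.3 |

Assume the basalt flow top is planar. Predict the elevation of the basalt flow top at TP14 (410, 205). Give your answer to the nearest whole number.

443 m

Two edge vectors: TP11→TP12 = (-25, 113, 101.8), TP11→TP13 = (48, -33, -0.7).
Normal n = (TP11→TP12) × (TP11→TP13) = (3280.3, 4868.9, -4599).
So ∂z/∂easting = −n_x/n_z = 0.71326 and ∂z/∂northing = −n_y/n_z = 1.05869.
Intercept c from TP11: 222 − 213.27 − 75.17 = −66.43.
At (410, 205): z = 292.4 + 217.0 − 66.43 = 443.0 m.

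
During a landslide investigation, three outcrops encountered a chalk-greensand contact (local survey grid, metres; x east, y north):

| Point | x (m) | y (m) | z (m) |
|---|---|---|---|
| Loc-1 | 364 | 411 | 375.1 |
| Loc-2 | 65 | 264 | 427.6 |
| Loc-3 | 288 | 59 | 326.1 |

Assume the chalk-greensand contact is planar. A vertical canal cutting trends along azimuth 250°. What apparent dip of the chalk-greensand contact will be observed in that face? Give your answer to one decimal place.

Let the plane be z = a·x + b·y + c.
Loc-2−Loc-1: −299a − 147b = 52.5;  Loc-3−Loc-1: −76a − 352b = −49.
Solving gives a = −0.27300, b = 0.19815.
Unit vector along 250° is (sin 250°, cos 250°) = (-0.9397, -0.3420).
Slope in that direction = a·(-0.9397) + b·(-0.3420) = 0.18877.
Apparent dip = arctan|0.18877| = 10.7° (true dip is 18.6°, so apparent ≤ true as expected).

10.7°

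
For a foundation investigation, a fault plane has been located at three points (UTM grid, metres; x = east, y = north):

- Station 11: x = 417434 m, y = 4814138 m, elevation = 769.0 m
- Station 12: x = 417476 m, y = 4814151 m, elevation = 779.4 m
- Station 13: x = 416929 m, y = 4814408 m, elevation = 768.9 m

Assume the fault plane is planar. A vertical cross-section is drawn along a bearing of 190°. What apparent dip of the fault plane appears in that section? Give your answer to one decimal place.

Two edge vectors: Station 11→Station 12 = (42, 13, 10.4), Station 11→Station 13 = (-505, 270, -0.1).
Normal n = (Station 11→Station 12) × (Station 11→Station 13) = (-2809.3, -5247.8, 17905).
So ∂z/∂x = −n_x/n_z = 0.15690 and ∂z/∂y = −n_y/n_z = 0.29309.
Unit vector along 190° is (sin 190°, cos 190°) = (-0.1736, -0.9848).
Slope in that direction = a·(-0.1736) + b·(-0.9848) = −0.31588.
Apparent dip = arctan|0.31588| = 17.5° (true dip is 18.4°, so apparent ≤ true as expected).

17.5°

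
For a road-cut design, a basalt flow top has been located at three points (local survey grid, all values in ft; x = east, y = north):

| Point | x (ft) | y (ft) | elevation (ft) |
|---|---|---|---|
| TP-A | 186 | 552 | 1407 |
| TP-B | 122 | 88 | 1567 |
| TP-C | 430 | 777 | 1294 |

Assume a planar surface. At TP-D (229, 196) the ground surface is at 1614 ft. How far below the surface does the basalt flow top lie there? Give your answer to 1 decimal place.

Two edge vectors: TP-A→TP-B = (-64, -464, 160), TP-A→TP-C = (244, 225, -113).
Normal n = (TP-A→TP-B) × (TP-A→TP-C) = (16432, 31808, 98816).
So ∂z/∂x = −n_x/n_z = −0.16629 and ∂z/∂y = −n_y/n_z = −0.32189.
Intercept c from TP-A: 1407 + 30.93 + 177.68 = 1615.61.
At (229, 196): z_contact = −38.08 − 63.09 + 1615.61 = 1514.44 ft.
Depth below ground = 1614 − 1514.44 = 99.6 ft.

99.6 ft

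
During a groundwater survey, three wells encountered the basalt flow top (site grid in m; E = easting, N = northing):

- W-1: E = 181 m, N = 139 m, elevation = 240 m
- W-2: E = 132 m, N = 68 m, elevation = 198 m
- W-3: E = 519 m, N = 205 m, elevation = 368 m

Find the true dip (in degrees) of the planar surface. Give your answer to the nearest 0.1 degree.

Let the plane be z = a·E + b·N + c.
W-2−W-1: −49a − 71b = −42;  W-3−W-1: 338a + 66b = 128.
Solving gives a = 0.30418, b = 0.38162.
Gradient magnitude |∇z| = √(a² + b²) = √(0.09253 + 0.14564) = 0.48802.
True dip = arctan(0.48802) = 26.0°, dipping toward SW (azimuth ≈ 219°).

26.0°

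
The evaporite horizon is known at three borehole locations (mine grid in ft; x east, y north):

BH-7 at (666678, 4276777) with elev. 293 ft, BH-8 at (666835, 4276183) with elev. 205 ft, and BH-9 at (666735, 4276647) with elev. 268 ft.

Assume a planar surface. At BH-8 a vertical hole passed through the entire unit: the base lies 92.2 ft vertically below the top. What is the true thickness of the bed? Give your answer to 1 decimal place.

Let the plane be z = a·x + b·y + c.
BH-8−BH-7: 157a − 594b = −88;  BH-9−BH-7: 57a − 130b = −25.
Solving gives a = −0.25357, b = 0.08113.
|∇z| = √(a²+b²) = 0.26623, so dip δ = arctan(0.26623) = 14.91°.
True thickness = vertical thickness × cos δ = 92.2 × cos 14.91° = 89.1 ft.

89.1 ft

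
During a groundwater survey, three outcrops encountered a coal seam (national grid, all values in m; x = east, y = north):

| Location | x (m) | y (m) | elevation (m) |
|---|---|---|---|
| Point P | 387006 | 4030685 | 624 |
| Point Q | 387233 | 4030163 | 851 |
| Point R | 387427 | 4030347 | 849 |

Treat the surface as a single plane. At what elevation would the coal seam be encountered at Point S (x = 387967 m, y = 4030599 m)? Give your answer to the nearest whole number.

Two edge vectors: Point P→Point Q = (227, -522, 227), Point P→Point R = (421, -338, 225).
Normal n = (Point P→Point Q) × (Point P→Point R) = (-40724, 44492, 143036).
So ∂z/∂x = −n_x/n_z = 0.28471154 and ∂z/∂y = −n_y/n_z = −0.31105456.
Intercept c from Point P: 624 − 110185.07 + 1253762.95 = 1144201.87.
At (387967, 4030599): z = 110458.7 − 1253736.2 + 1144201.87 = 924.4 m.

924 m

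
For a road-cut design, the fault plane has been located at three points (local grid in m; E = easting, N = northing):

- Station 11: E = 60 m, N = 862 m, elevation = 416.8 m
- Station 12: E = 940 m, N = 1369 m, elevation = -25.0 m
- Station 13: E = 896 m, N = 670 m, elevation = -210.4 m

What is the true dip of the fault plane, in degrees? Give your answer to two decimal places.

36.72°

Let the plane be z = a·E + b·N + c.
Station 12−Station 11: 880a + 507b = −441.8;  Station 13−Station 11: 836a − 192b = −627.2.
Solving gives a = −0.67950, b = 0.30801.
Gradient magnitude |∇z| = √(a² + b²) = √(0.46172 + 0.09487) = 0.74605.
True dip = arctan(0.74605) = 36.72°, dipping toward ESE (azimuth ≈ 114°).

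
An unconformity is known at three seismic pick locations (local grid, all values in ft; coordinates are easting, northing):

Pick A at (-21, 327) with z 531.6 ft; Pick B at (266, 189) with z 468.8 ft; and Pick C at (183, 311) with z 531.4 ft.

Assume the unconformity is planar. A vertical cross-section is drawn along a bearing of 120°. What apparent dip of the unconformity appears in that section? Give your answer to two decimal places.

13.21°

Two edge vectors: Pick A→Pick B = (287, -138, -62.8), Pick A→Pick C = (204, -16, -0.2).
Normal n = (Pick A→Pick B) × (Pick A→Pick C) = (-977.2, -12753.8, 23560).
So ∂z/∂easting = −n_x/n_z = 0.04148 and ∂z/∂northing = −n_y/n_z = 0.54133.
Unit vector along 120° is (sin 120°, cos 120°) = (0.8660, -0.5000).
Slope in that direction = a·(0.8660) + b·(-0.5000) = −0.23475.
Apparent dip = arctan|0.23475| = 13.21° (true dip is 28.5°, so apparent ≤ true as expected).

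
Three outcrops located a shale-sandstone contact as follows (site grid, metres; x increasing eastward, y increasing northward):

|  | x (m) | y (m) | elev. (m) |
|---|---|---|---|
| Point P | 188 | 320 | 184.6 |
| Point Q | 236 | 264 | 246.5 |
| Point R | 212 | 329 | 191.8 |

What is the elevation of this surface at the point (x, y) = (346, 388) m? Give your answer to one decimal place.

226.4 m

Two edge vectors: Point P→Point Q = (48, -56, 61.9), Point P→Point R = (24, 9, 7.2).
Normal n = (Point P→Point Q) × (Point P→Point R) = (-960.3, 1140, 1776).
So ∂z/∂x = −n_x/n_z = 0.54071 and ∂z/∂y = −n_y/n_z = −0.64189.
Intercept c from Point P: 184.6 − 101.65 + 205.41 = 288.35.
At (346, 388): z = 187.1 − 249.1 + 288.35 = 226.4 m.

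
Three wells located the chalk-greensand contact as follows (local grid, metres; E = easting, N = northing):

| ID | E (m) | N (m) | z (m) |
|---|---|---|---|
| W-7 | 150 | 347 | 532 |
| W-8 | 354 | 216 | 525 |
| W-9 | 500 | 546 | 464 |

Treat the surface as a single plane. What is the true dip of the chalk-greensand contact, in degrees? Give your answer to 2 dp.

10.09°

Two edge vectors: W-7→W-8 = (204, -131, -7), W-7→W-9 = (350, 199, -68).
Normal n = (W-7→W-8) × (W-7→W-9) = (10301, 11422, 86446).
So ∂z/∂E = −n_x/n_z = −0.11916 and ∂z/∂N = −n_y/n_z = −0.13213.
Gradient magnitude |∇z| = √(a² + b²) = √(0.01420 + 0.01746) = 0.17793.
True dip = arctan(0.17793) = 10.09°, dipping toward NE (azimuth ≈ 042°).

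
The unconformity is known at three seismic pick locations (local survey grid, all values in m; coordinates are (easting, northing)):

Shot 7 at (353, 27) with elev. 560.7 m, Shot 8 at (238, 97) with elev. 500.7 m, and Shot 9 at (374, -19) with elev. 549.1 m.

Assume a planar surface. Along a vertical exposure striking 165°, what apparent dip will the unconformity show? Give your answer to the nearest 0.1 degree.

22.5°

Let the plane be z = a·E + b·N + c.
Shot 8−Shot 7: −115a + 70b = −60;  Shot 9−Shot 7: 21a − 46b = −11.6.
Solving gives a = 0.93508, b = 0.67906.
Unit vector along 165° is (sin 165°, cos 165°) = (0.2588, -0.9659).
Slope in that direction = a·(0.2588) + b·(-0.9659) = −0.41390.
Apparent dip = arctan|0.41390| = 22.5° (true dip is 49.1°, so apparent ≤ true as expected).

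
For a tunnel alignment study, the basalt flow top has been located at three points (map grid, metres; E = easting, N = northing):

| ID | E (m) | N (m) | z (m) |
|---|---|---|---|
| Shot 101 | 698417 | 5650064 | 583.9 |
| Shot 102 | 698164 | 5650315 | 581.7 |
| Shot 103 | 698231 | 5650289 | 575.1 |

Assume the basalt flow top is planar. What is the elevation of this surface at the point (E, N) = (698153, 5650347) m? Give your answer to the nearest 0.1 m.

577.9 m

Two edge vectors: Shot 101→Shot 102 = (-253, 251, -2.2), Shot 101→Shot 103 = (-186, 225, -8.8).
Normal n = (Shot 101→Shot 102) × (Shot 101→Shot 103) = (-1713.8, -1817.2, -10239).
So ∂z/∂E = −n_x/n_z = −0.167379627 and ∂z/∂N = −n_y/n_z = −0.177478269.
Intercept c from Shot 101: 583.9 + 116900.78 + 1002763.58 = 1120248.26.
At (698153, 5650347): z = −116856.6 − 1002813.8 + 1120248.26 = 577.9 m.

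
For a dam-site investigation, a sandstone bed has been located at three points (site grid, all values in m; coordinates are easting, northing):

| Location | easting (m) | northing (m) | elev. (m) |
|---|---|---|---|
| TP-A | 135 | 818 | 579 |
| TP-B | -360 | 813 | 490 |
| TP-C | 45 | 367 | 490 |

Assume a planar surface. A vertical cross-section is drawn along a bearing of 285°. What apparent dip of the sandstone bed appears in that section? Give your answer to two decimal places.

7.42°

Two edge vectors: TP-A→TP-B = (-495, -5, -89), TP-A→TP-C = (-90, -451, -89).
Normal n = (TP-A→TP-B) × (TP-A→TP-C) = (-39694, -36045, 222795).
So ∂z/∂easting = −n_x/n_z = 0.17816 and ∂z/∂northing = −n_y/n_z = 0.16179.
Unit vector along 285° is (sin 285°, cos 285°) = (-0.9659, 0.2588).
Slope in that direction = a·(-0.9659) + b·(0.2588) = −0.13022.
Apparent dip = arctan|0.13022| = 7.42° (true dip is 13.5°, so apparent ≤ true as expected).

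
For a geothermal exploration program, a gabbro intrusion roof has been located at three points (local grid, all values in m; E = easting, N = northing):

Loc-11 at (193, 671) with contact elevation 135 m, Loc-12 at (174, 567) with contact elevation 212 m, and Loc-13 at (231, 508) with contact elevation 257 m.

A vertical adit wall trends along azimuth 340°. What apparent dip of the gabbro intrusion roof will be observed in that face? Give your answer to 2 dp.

35.21°

Let the plane be z = a·E + b·N + c.
Loc-12−Loc-11: −19a − 104b = 77;  Loc-13−Loc-11: 38a − 163b = 122.
Solving gives a = 0.01944, b = −0.74394.
Unit vector along 340° is (sin 340°, cos 340°) = (-0.3420, 0.9397).
Slope in that direction = a·(-0.3420) + b·(0.9397) = −0.70572.
Apparent dip = arctan|0.70572| = 35.21° (true dip is 36.7°, so apparent ≤ true as expected).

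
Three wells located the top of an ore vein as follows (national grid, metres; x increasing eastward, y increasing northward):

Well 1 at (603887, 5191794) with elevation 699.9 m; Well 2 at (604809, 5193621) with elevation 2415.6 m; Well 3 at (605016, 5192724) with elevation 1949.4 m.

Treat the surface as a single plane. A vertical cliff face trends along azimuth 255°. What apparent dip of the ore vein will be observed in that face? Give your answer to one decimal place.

Let the plane be z = a·x + b·y + c.
Well 2−Well 1: 922a + 1827b = 1715.7;  Well 3−Well 1: 1129a + 930b = 1249.5.
Solving gives a = 0.57021, b = 0.65132.
Unit vector along 255° is (sin 255°, cos 255°) = (-0.9659, -0.2588).
Slope in that direction = a·(-0.9659) + b·(-0.2588) = −0.71936.
Apparent dip = arctan|0.71936| = 35.7° (true dip is 40.9°, so apparent ≤ true as expected).

35.7°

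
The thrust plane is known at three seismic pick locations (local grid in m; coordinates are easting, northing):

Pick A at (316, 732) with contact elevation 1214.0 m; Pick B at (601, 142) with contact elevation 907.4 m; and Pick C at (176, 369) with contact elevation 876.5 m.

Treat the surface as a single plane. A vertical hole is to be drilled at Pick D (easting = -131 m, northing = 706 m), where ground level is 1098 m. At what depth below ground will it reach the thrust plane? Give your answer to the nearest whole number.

Let the plane be z = a·easting + b·northing + c.
Pick B−Pick A: 285a − 590b = −306.6;  Pick C−Pick A: −140a − 363b = −337.5.
Solving gives a = 0.47206, b = 0.74769.
Then c = 1214 − a·316 − b·732 = 517.52.
At (-131, 706): z_contact = −61.8 + 527.9 + 517.52 = 983.5 m.
Depth below ground = 1098 − 983.5 = 114 m.

114 m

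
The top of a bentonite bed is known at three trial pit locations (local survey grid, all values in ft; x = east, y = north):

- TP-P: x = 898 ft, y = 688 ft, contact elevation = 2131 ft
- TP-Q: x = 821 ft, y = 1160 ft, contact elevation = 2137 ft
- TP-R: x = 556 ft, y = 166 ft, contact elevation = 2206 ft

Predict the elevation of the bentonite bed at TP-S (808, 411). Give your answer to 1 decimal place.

2153.3 ft

Two edge vectors: TP-P→TP-Q = (-77, 472, 6), TP-P→TP-R = (-342, -522, 75).
Normal n = (TP-P→TP-Q) × (TP-P→TP-R) = (38532, 3723, 201618).
So ∂z/∂x = −n_x/n_z = −0.191114 and ∂z/∂y = −n_y/n_z = −0.018466.
Intercept c from TP-P: 2131 + 171.62 + 12.70 = 2315.32.
At (808, 411): z = −154.4 − 7.6 + 2315.32 = 2153.3 ft.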